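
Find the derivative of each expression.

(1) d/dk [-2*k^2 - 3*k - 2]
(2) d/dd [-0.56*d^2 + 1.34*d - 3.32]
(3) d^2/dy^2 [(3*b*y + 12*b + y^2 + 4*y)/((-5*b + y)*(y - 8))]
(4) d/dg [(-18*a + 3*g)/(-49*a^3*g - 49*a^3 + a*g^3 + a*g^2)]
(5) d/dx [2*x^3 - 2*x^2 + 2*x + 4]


(1) = -4*k - 3
(2) = 1.34 - 1.12*d
(3) = 2*(-(5*b - y)^2*(y - 8)^2 + (5*b - y)^2*(y - 8)*(3*b + 2*y + 4) - (5*b - y)^2*(3*b*y + 12*b + y^2 + 4*y) - (5*b - y)*(y - 8)^2*(3*b + 2*y + 4) + (5*b - y)*(y - 8)*(3*b*y + 12*b + y^2 + 4*y) - (y - 8)^2*(3*b*y + 12*b + y^2 + 4*y))/((5*b - y)^3*(y - 8)^3)
(4) = 3*(-49*a^2*g - 49*a^2 + g^3 + g^2 + (6*a - g)*(-49*a^2 + 3*g^2 + 2*g))/(a*(49*a^2*g + 49*a^2 - g^3 - g^2)^2)
(5) = 6*x^2 - 4*x + 2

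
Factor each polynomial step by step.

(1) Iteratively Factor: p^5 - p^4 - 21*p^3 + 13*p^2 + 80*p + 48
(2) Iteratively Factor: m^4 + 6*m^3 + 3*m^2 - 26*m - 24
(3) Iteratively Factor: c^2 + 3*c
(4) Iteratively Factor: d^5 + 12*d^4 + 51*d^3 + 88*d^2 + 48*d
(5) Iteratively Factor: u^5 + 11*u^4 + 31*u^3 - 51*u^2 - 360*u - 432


(1) = (p - 3)*(p^4 + 2*p^3 - 15*p^2 - 32*p - 16) = (p - 3)*(p + 4)*(p^3 - 2*p^2 - 7*p - 4) = (p - 4)*(p - 3)*(p + 4)*(p^2 + 2*p + 1) = (p - 4)*(p - 3)*(p + 1)*(p + 4)*(p + 1)
(2) = (m - 2)*(m^3 + 8*m^2 + 19*m + 12) = (m - 2)*(m + 3)*(m^2 + 5*m + 4) = (m - 2)*(m + 1)*(m + 3)*(m + 4)
(3) = (c)*(c + 3)
(4) = (d)*(d^4 + 12*d^3 + 51*d^2 + 88*d + 48) = d*(d + 4)*(d^3 + 8*d^2 + 19*d + 12) = d*(d + 4)^2*(d^2 + 4*d + 3) = d*(d + 3)*(d + 4)^2*(d + 1)
(5) = (u + 3)*(u^4 + 8*u^3 + 7*u^2 - 72*u - 144) = (u + 3)*(u + 4)*(u^3 + 4*u^2 - 9*u - 36) = (u + 3)^2*(u + 4)*(u^2 + u - 12) = (u - 3)*(u + 3)^2*(u + 4)*(u + 4)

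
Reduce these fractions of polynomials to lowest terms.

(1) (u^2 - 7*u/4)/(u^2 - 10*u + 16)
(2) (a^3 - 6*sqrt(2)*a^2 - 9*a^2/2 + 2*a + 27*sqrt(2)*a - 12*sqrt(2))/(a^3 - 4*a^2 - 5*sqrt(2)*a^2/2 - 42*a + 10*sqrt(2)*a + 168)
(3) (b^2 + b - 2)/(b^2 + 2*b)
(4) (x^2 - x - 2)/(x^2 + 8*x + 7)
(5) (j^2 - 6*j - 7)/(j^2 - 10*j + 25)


(1) = (4*u^2 - 7*u)/(4*u^2 - 40*u + 64)
(2) = (4*a - 2)/(4*a + 14*sqrt(2))
(3) = (b - 1)/b
(4) = (x - 2)/(x + 7)
(5) = (j^2 - 6*j - 7)/(j^2 - 10*j + 25)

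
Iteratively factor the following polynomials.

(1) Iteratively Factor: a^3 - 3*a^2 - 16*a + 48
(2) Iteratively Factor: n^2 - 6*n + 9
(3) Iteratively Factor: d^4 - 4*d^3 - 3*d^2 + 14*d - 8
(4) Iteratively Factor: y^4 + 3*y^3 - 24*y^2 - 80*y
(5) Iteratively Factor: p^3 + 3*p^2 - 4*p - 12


(1) = (a + 4)*(a^2 - 7*a + 12) = (a - 4)*(a + 4)*(a - 3)
(2) = (n - 3)*(n - 3)
(3) = (d - 4)*(d^3 - 3*d + 2) = (d - 4)*(d - 1)*(d^2 + d - 2) = (d - 4)*(d - 1)*(d + 2)*(d - 1)
(4) = (y - 5)*(y^3 + 8*y^2 + 16*y) = (y - 5)*(y + 4)*(y^2 + 4*y) = y*(y - 5)*(y + 4)*(y + 4)
(5) = (p + 3)*(p^2 - 4) = (p - 2)*(p + 3)*(p + 2)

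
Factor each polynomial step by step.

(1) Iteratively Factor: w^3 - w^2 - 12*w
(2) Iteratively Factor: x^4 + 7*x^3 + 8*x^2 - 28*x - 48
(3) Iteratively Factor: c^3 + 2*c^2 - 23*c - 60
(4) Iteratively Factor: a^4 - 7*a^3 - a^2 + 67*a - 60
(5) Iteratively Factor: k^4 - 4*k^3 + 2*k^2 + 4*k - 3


(1) = (w + 3)*(w^2 - 4*w) = (w - 4)*(w + 3)*(w)
(2) = (x + 4)*(x^3 + 3*x^2 - 4*x - 12) = (x + 3)*(x + 4)*(x^2 - 4) = (x - 2)*(x + 3)*(x + 4)*(x + 2)
(3) = (c + 3)*(c^2 - c - 20) = (c + 3)*(c + 4)*(c - 5)
(4) = (a - 5)*(a^3 - 2*a^2 - 11*a + 12) = (a - 5)*(a - 1)*(a^2 - a - 12) = (a - 5)*(a - 4)*(a - 1)*(a + 3)
(5) = (k - 3)*(k^3 - k^2 - k + 1) = (k - 3)*(k - 1)*(k^2 - 1) = (k - 3)*(k - 1)^2*(k + 1)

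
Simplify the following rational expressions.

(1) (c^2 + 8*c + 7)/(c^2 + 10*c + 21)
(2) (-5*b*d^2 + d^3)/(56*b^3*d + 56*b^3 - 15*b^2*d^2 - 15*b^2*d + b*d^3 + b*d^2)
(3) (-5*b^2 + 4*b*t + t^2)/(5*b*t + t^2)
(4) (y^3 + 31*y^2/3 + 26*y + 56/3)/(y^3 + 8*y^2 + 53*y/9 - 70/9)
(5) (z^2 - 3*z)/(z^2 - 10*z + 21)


(1) = (c + 1)/(c + 3)
(2) = (-5*b*d^2 + d^3)/(56*b^3*d + 56*b^3 - 15*b^2*d^2 - 15*b^2*d + b*d^3 + b*d^2)
(3) = (-b + t)/t
(4) = (9*y^2 + 30*y + 24)/(9*y^2 + 9*y - 10)
(5) = z/(z - 7)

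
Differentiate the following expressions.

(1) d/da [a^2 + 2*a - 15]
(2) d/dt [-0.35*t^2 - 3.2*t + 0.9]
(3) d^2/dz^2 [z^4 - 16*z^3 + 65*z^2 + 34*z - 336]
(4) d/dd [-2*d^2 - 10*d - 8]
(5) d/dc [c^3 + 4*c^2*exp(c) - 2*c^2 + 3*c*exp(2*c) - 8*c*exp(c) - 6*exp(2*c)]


(1) = 2*a + 2
(2) = -0.7*t - 3.2
(3) = 12*z^2 - 96*z + 130
(4) = -4*d - 10
(5) = 4*c^2*exp(c) + 3*c^2 + 6*c*exp(2*c) - 4*c - 9*exp(2*c) - 8*exp(c)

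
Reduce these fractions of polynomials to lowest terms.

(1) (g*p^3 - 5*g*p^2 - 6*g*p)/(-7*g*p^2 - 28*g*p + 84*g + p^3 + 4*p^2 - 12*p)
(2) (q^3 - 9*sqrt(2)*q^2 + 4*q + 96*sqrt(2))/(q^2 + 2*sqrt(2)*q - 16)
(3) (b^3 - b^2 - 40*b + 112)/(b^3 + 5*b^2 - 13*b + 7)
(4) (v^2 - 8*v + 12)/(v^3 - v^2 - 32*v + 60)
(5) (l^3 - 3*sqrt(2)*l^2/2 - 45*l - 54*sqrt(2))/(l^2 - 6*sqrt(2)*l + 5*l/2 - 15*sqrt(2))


(1) = (g*p^3 - 5*g*p^2 - 6*g*p)/(-7*g*p^2 - 28*g*p + 84*g + p^3 + 4*p^2 - 12*p)
(2) = (q^3 - 9*sqrt(2)*q^2 + 4*q + 96*sqrt(2))/(q^2 + 2*sqrt(2)*q - 16)
(3) = (b^2 - 8*b + 16)/(b^2 - 2*b + 1)
(4) = (v - 6)/(v^2 + v - 30)
(5) = (4*l^2 + 18*sqrt(2)*l + 36)/(4*l + 10)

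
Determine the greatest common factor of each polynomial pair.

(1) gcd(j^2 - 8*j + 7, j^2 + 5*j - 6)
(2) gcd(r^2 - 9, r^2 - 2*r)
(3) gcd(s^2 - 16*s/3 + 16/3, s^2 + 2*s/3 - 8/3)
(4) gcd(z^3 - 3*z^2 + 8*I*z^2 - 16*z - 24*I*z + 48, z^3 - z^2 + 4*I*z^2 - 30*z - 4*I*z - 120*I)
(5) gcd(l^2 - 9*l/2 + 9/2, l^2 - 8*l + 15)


(1) = gcd((j - 7)*(j - 1), (j - 1)*(j + 6)) = j - 1
(2) = gcd((r - 3)*(r + 3), r*(r - 2)) = 1
(3) = gcd((s - 4)*(s - 4/3), (s - 4/3)*(s + 2)) = s - 4/3
(4) = z + 4*I
(5) = gcd((l - 3)*(l - 3/2), (l - 5)*(l - 3)) = l - 3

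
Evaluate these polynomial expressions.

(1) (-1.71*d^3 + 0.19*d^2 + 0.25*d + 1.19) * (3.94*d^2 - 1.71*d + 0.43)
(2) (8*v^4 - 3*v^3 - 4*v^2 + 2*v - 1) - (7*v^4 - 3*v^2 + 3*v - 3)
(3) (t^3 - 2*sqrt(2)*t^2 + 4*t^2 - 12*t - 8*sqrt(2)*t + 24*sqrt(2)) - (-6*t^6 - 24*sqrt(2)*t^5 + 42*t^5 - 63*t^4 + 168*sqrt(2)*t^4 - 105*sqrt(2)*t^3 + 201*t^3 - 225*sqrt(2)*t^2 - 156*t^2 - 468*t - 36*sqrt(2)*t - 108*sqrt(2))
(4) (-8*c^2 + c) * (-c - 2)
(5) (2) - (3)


(1) = -6.7374*d^5 + 3.6727*d^4 - 0.0752*d^3 + 4.3428*d^2 - 1.9274*d + 0.5117
(2) = v^4 - 3*v^3 - v^2 - v + 2
(3) = 6*t^6 - 42*t^5 + 24*sqrt(2)*t^5 - 168*sqrt(2)*t^4 + 63*t^4 - 200*t^3 + 105*sqrt(2)*t^3 + 160*t^2 + 223*sqrt(2)*t^2 + 28*sqrt(2)*t + 456*t + 132*sqrt(2)
(4) = 8*c^3 + 15*c^2 - 2*c
(5) = -1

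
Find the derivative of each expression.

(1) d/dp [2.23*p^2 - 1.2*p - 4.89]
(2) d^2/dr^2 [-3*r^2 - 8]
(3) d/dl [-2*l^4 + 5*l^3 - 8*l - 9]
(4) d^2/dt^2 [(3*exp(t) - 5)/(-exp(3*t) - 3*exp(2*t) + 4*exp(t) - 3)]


(1) = 4.46*p - 1.2
(2) = -6
(3) = -8*l^3 + 15*l^2 - 8
(4) = (-12*exp(6*t) + 18*exp(5*t) + 90*exp(4*t) + 221*exp(3*t) - 153*exp(2*t) - 136*exp(t) + 33)*exp(t)/(exp(9*t) + 9*exp(8*t) + 15*exp(7*t) - 36*exp(6*t) - 6*exp(5*t) + 153*exp(4*t) - 253*exp(3*t) + 225*exp(2*t) - 108*exp(t) + 27)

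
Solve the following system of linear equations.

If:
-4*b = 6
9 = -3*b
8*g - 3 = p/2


Then:
No Solution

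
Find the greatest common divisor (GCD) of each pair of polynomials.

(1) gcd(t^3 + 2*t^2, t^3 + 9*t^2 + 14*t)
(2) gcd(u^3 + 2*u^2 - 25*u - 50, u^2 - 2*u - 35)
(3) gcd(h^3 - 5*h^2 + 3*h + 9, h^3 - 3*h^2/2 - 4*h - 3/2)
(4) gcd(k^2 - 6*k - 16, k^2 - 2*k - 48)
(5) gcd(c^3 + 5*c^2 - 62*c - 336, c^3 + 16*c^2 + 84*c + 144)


(1) = gcd(t^2*(t + 2), t*(t + 2)*(t + 7)) = t^2 + 2*t
(2) = u + 5
(3) = h^2 - 2*h - 3
(4) = k - 8
(5) = gcd((c - 8)*(c + 6)*(c + 7), (c + 4)*(c + 6)^2) = c + 6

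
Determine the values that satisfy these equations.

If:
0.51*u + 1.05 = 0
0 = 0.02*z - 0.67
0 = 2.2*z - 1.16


Then:
No Solution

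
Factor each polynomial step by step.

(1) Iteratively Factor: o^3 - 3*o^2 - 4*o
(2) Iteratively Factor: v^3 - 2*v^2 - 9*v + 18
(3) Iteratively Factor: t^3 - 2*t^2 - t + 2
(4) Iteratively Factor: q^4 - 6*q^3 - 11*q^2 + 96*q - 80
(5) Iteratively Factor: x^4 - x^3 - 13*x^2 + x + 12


(1) = (o - 4)*(o^2 + o) = o*(o - 4)*(o + 1)
(2) = (v - 2)*(v^2 - 9) = (v - 2)*(v + 3)*(v - 3)
(3) = (t + 1)*(t^2 - 3*t + 2) = (t - 2)*(t + 1)*(t - 1)
(4) = (q - 5)*(q^3 - q^2 - 16*q + 16) = (q - 5)*(q - 4)*(q^2 + 3*q - 4) = (q - 5)*(q - 4)*(q + 4)*(q - 1)
(5) = (x - 1)*(x^3 - 13*x - 12) = (x - 1)*(x + 3)*(x^2 - 3*x - 4) = (x - 4)*(x - 1)*(x + 3)*(x + 1)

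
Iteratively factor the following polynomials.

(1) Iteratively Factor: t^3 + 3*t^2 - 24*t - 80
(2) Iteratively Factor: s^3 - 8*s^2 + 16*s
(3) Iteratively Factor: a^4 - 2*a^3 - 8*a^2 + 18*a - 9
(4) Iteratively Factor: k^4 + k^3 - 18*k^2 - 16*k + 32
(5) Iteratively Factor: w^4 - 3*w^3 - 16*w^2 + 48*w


(1) = (t + 4)*(t^2 - t - 20) = (t + 4)^2*(t - 5)
(2) = (s - 4)*(s^2 - 4*s) = s*(s - 4)*(s - 4)
(3) = (a + 3)*(a^3 - 5*a^2 + 7*a - 3) = (a - 3)*(a + 3)*(a^2 - 2*a + 1) = (a - 3)*(a - 1)*(a + 3)*(a - 1)
(4) = (k + 4)*(k^3 - 3*k^2 - 6*k + 8) = (k - 1)*(k + 4)*(k^2 - 2*k - 8) = (k - 4)*(k - 1)*(k + 4)*(k + 2)
(5) = (w + 4)*(w^3 - 7*w^2 + 12*w) = w*(w + 4)*(w^2 - 7*w + 12) = w*(w - 4)*(w + 4)*(w - 3)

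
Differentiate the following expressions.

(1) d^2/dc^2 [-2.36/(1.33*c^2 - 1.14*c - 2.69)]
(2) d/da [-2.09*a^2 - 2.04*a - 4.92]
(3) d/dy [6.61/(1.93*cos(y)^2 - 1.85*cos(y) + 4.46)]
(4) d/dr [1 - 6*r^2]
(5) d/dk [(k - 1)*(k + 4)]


(1) = (-8.349208*c^2 + 7.156464*c + 2.36*(2.66*c - 1.14)*(5.32*c - 2.28) + 16.886744)/(-1.33*c^2 + 1.14*c + 2.69)^3
(2) = -4.18*a - 2.04
(3) = (25.5146*cos(y) - 12.2285)*sin(y)/(1.93*cos(y)^2 - 1.85*cos(y) + 4.46)^2
(4) = -12*r
(5) = 2*k + 3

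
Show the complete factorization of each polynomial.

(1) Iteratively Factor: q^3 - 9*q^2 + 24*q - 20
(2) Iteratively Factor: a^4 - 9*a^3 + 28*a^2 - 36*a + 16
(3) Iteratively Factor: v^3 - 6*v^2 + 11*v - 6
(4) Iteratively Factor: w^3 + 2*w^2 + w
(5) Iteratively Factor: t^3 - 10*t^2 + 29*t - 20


(1) = (q - 2)*(q^2 - 7*q + 10) = (q - 2)^2*(q - 5)
(2) = (a - 1)*(a^3 - 8*a^2 + 20*a - 16) = (a - 4)*(a - 1)*(a^2 - 4*a + 4) = (a - 4)*(a - 2)*(a - 1)*(a - 2)
(3) = (v - 2)*(v^2 - 4*v + 3) = (v - 3)*(v - 2)*(v - 1)
(4) = (w)*(w^2 + 2*w + 1) = w*(w + 1)*(w + 1)
(5) = (t - 4)*(t^2 - 6*t + 5) = (t - 4)*(t - 1)*(t - 5)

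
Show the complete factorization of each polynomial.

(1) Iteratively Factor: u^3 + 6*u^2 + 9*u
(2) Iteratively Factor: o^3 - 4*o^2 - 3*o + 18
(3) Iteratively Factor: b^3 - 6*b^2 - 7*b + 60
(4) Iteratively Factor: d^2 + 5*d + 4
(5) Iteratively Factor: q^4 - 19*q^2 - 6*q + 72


(1) = (u + 3)*(u^2 + 3*u) = (u + 3)^2*(u)
(2) = (o + 2)*(o^2 - 6*o + 9) = (o - 3)*(o + 2)*(o - 3)
(3) = (b + 3)*(b^2 - 9*b + 20) = (b - 4)*(b + 3)*(b - 5)
(4) = (d + 4)*(d + 1)
(5) = (q - 2)*(q^3 + 2*q^2 - 15*q - 36) = (q - 2)*(q + 3)*(q^2 - q - 12) = (q - 4)*(q - 2)*(q + 3)*(q + 3)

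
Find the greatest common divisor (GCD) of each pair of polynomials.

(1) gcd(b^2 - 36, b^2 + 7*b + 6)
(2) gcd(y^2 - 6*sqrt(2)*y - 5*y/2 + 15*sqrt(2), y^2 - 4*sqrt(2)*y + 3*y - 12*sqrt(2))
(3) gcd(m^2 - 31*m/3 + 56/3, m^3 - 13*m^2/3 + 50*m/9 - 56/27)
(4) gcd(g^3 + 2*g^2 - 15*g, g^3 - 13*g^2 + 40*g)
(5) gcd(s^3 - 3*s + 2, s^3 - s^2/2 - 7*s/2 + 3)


(1) = b + 6
(2) = gcd((y - 5/2)*(y - 6*sqrt(2)), (y + 3)*(y - 4*sqrt(2))) = 1
(3) = m - 7/3
(4) = g
(5) = gcd((s - 1)^2*(s + 2), (s - 3/2)*(s - 1)*(s + 2)) = s^2 + s - 2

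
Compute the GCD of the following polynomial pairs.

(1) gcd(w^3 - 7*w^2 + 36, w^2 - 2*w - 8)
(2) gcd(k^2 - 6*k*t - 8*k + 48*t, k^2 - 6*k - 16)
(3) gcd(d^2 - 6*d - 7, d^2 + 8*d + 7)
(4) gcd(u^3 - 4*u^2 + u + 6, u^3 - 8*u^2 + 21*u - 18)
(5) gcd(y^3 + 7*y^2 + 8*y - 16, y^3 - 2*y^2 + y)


(1) = w + 2
(2) = k - 8
(3) = gcd((d - 7)*(d + 1), (d + 1)*(d + 7)) = d + 1
(4) = gcd((u - 3)*(u - 2)*(u + 1), (u - 3)^2*(u - 2)) = u^2 - 5*u + 6
(5) = gcd((y - 1)*(y + 4)^2, y*(y - 1)^2) = y - 1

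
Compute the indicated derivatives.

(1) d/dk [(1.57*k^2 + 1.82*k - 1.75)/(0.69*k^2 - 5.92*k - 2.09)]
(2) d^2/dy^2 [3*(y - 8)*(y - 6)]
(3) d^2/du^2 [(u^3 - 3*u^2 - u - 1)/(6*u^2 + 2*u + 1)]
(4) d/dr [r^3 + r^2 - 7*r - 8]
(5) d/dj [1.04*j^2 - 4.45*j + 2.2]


(1) = (-10.5502*k^2 - 4.1476*k - 14.1638)/(0.4761*k^4 - 8.1696*k^3 + 32.1622*k^2 + 24.7456*k + 4.3681)
(2) = 6
(3) = 2*(-2*u^3 - 48*u^2 - 15*u + 1)/(216*u^6 + 216*u^5 + 180*u^4 + 80*u^3 + 30*u^2 + 6*u + 1)
(4) = 3*r^2 + 2*r - 7
(5) = 2.08*j - 4.45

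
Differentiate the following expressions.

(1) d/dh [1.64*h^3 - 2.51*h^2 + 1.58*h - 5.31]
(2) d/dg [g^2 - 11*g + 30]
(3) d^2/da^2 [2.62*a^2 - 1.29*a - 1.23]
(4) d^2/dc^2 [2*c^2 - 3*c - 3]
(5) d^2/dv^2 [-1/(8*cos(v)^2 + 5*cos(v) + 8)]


(1) = 4.92*h^2 - 5.02*h + 1.58
(2) = 2*g - 11
(3) = 5.24000000000000
(4) = 4
(5) = (256*sin(v)^4 + 103*sin(v)^2 - 190*cos(v) + 30*cos(3*v) - 281)/(-8*sin(v)^2 + 5*cos(v) + 16)^3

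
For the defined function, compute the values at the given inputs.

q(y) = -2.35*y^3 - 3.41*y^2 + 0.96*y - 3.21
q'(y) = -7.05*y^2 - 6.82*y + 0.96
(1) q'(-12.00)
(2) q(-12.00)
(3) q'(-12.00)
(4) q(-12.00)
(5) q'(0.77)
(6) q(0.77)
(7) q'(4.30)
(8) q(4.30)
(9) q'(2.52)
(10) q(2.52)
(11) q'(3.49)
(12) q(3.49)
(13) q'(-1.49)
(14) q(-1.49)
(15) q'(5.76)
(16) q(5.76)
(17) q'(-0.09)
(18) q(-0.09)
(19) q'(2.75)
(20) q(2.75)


(1) = -932.40
(2) = 3555.03
(3) = -932.40
(4) = 3555.03
(5) = -8.47
(6) = -5.57
(7) = -158.72
(8) = -248.97
(9) = -61.00
(10) = -60.05
(11) = -108.71
(12) = -141.29
(13) = -4.53
(14) = -4.44
(15) = -272.23
(16) = -559.91
(17) = 1.52
(18) = -3.32
(19) = -71.11
(20) = -75.23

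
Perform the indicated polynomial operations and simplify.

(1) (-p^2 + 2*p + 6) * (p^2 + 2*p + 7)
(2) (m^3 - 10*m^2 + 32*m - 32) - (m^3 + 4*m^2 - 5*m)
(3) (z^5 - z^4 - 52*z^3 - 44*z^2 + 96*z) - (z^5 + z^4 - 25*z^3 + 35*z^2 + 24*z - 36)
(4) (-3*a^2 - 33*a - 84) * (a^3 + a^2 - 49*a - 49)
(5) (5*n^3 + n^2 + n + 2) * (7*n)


(1) = -p^4 + 3*p^2 + 26*p + 42
(2) = -14*m^2 + 37*m - 32
(3) = -2*z^4 - 27*z^3 - 79*z^2 + 72*z + 36
(4) = -3*a^5 - 36*a^4 + 30*a^3 + 1680*a^2 + 5733*a + 4116
(5) = 35*n^4 + 7*n^3 + 7*n^2 + 14*n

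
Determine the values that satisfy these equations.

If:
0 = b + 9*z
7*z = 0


Then:
b = 0
z = 0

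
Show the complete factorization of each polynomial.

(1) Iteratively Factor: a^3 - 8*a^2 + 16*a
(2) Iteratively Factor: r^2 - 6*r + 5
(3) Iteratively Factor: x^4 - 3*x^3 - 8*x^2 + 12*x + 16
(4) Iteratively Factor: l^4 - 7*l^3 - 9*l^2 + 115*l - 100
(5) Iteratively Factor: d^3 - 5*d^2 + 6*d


(1) = (a - 4)*(a^2 - 4*a) = a*(a - 4)*(a - 4)
(2) = (r - 5)*(r - 1)
(3) = (x + 1)*(x^3 - 4*x^2 - 4*x + 16) = (x + 1)*(x + 2)*(x^2 - 6*x + 8) = (x - 4)*(x + 1)*(x + 2)*(x - 2)
(4) = (l - 5)*(l^3 - 2*l^2 - 19*l + 20) = (l - 5)^2*(l^2 + 3*l - 4) = (l - 5)^2*(l - 1)*(l + 4)
(5) = (d - 3)*(d^2 - 2*d) = (d - 3)*(d - 2)*(d)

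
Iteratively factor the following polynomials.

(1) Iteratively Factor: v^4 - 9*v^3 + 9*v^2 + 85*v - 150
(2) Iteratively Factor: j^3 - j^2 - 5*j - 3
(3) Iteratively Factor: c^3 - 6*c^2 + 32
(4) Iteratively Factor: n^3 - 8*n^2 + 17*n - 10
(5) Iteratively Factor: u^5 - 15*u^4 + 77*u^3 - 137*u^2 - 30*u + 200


(1) = (v - 5)*(v^3 - 4*v^2 - 11*v + 30) = (v - 5)*(v + 3)*(v^2 - 7*v + 10) = (v - 5)*(v - 2)*(v + 3)*(v - 5)
(2) = (j + 1)*(j^2 - 2*j - 3) = (j - 3)*(j + 1)*(j + 1)
(3) = (c + 2)*(c^2 - 8*c + 16) = (c - 4)*(c + 2)*(c - 4)
(4) = (n - 1)*(n^2 - 7*n + 10) = (n - 5)*(n - 1)*(n - 2)
(5) = (u - 2)*(u^4 - 13*u^3 + 51*u^2 - 35*u - 100) = (u - 5)*(u - 2)*(u^3 - 8*u^2 + 11*u + 20) = (u - 5)*(u - 2)*(u + 1)*(u^2 - 9*u + 20) = (u - 5)*(u - 4)*(u - 2)*(u + 1)*(u - 5)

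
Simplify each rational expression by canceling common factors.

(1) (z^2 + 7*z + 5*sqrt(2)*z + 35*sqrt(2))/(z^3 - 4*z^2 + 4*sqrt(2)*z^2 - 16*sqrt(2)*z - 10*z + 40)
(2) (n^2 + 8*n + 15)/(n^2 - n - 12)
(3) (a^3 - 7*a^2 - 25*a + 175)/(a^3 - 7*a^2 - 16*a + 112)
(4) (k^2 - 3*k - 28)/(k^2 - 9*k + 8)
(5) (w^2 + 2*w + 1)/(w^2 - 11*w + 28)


(1) = (z + 7)/(z^2 + z*(-4 - sqrt(2)) + 4*sqrt(2))
(2) = (n + 5)/(n - 4)
(3) = (a^2 - 25)/(a^2 - 16)
(4) = (k^2 - 3*k - 28)/(k^2 - 9*k + 8)
(5) = (w^2 + 2*w + 1)/(w^2 - 11*w + 28)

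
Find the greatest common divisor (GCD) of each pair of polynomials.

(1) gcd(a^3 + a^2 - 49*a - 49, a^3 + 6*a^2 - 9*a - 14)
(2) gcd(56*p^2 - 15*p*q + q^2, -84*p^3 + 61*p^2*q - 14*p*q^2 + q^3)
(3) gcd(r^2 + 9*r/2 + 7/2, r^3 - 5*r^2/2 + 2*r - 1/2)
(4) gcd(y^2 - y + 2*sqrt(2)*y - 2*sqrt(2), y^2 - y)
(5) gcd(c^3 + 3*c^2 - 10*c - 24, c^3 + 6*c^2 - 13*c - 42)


(1) = gcd((a - 7)*(a + 1)*(a + 7), (a - 2)*(a + 1)*(a + 7)) = a^2 + 8*a + 7
(2) = gcd((-8*p + q)*(-7*p + q), (-7*p + q)*(-4*p + q)*(-3*p + q)) = 7*p - q
(3) = gcd((r + 1)*(r + 7/2), (r - 1)^2*(r - 1/2)) = 1
(4) = y - 1
(5) = c^2 - c - 6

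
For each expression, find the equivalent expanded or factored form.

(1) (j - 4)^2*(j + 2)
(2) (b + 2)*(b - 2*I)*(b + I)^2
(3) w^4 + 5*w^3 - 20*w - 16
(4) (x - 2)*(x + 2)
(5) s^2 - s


(1) = j^3 - 6*j^2 + 32
(2) = b^4 + 2*b^3 + 3*b^2 + 6*b + 2*I*b + 4*I
(3) = (w - 2)*(w + 1)*(w + 2)*(w + 4)
(4) = x^2 - 4
(5) = s*(s - 1)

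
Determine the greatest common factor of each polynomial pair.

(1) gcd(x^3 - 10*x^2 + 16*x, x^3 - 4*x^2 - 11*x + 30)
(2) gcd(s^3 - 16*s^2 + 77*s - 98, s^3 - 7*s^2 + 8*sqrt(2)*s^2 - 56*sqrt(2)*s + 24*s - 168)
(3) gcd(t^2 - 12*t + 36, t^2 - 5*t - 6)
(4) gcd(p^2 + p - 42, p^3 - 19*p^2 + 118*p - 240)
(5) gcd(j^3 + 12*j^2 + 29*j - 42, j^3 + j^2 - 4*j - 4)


(1) = gcd(x*(x - 8)*(x - 2), (x - 5)*(x - 2)*(x + 3)) = x - 2
(2) = gcd((s - 7)^2*(s - 2), (s - 7)*(s + 2*sqrt(2))*(s + 6*sqrt(2))) = s - 7
(3) = gcd((t - 6)^2, (t - 6)*(t + 1)) = t - 6
(4) = p - 6
(5) = 1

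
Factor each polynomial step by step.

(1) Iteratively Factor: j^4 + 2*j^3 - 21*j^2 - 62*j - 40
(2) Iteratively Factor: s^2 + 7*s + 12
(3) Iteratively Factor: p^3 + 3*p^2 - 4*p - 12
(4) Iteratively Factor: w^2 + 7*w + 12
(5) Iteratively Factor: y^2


(1) = (j - 5)*(j^3 + 7*j^2 + 14*j + 8) = (j - 5)*(j + 1)*(j^2 + 6*j + 8) = (j - 5)*(j + 1)*(j + 2)*(j + 4)
(2) = (s + 3)*(s + 4)
(3) = (p + 2)*(p^2 + p - 6) = (p + 2)*(p + 3)*(p - 2)
(4) = (w + 3)*(w + 4)
(5) = (y)*(y)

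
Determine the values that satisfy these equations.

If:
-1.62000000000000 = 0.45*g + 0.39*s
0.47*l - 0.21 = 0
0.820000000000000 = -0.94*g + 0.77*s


Then:
g = -2.20
l = 0.45
s = -1.62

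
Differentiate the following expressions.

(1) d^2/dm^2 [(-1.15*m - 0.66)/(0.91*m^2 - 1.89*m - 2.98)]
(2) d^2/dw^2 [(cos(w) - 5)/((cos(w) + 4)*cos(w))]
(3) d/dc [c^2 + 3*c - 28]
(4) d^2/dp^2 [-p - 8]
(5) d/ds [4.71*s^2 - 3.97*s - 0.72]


(1) = ((1.15*m + 0.66)*(1.82*m - 1.89)*(3.64*m - 3.78) + (6.279*m - 3.1458)*(-0.91*m^2 + 1.89*m + 2.98))/(-0.91*m^2 + 1.89*m + 2.98)^3
(2) = (24*sin(w)^4/cos(w)^3 + sin(w)^2 + 61 + 98/cos(w) - 120/cos(w)^2 - 184/cos(w)^3)/(cos(w) + 4)^3
(3) = 2*c + 3
(4) = 0
(5) = 9.42*s - 3.97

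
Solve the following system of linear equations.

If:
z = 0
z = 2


Then:
No Solution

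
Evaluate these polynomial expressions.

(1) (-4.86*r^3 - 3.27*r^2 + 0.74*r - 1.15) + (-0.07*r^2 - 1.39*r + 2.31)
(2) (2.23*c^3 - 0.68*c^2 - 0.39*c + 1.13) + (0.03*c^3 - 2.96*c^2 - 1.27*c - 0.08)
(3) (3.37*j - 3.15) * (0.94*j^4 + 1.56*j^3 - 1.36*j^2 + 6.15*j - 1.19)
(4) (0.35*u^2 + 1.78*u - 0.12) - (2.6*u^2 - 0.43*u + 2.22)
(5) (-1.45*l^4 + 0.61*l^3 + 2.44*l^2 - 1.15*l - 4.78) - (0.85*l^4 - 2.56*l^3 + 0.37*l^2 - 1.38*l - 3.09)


(1) = -4.86*r^3 - 3.34*r^2 - 0.65*r + 1.16
(2) = 2.26*c^3 - 3.64*c^2 - 1.66*c + 1.05
(3) = 3.1678*j^5 + 2.2962*j^4 - 9.4972*j^3 + 25.0095*j^2 - 23.3828*j + 3.7485
(4) = -2.25*u^2 + 2.21*u - 2.34
(5) = -2.3*l^4 + 3.17*l^3 + 2.07*l^2 + 0.23*l - 1.69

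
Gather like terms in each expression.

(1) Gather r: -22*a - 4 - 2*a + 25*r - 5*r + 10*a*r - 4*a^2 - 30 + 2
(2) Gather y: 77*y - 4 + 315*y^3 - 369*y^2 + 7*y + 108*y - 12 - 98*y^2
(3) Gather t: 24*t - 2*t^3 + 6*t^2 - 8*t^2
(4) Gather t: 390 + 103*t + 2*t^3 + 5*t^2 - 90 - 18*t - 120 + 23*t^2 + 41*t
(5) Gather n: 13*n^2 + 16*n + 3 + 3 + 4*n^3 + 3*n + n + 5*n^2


(1) = -4*a^2 - 24*a + r*(10*a + 20) - 32
(2) = 315*y^3 - 467*y^2 + 192*y - 16
(3) = -2*t^3 - 2*t^2 + 24*t
(4) = 2*t^3 + 28*t^2 + 126*t + 180
(5) = 4*n^3 + 18*n^2 + 20*n + 6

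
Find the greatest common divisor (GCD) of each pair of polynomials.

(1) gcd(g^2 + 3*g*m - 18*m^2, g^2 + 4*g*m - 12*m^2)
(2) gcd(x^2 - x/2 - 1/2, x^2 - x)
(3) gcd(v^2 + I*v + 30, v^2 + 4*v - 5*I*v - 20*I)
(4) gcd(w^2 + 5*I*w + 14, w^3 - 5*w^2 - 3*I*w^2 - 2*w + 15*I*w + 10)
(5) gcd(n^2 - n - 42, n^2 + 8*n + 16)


(1) = gcd((g - 3*m)*(g + 6*m), (g - 2*m)*(g + 6*m)) = g + 6*m
(2) = gcd((x - 1)*(x + 1/2), x*(x - 1)) = x - 1
(3) = gcd((v - 5*I)*(v + 6*I), (v + 4)*(v - 5*I)) = v - 5*I
(4) = w - 2*I
(5) = gcd((n - 7)*(n + 6), (n + 4)^2) = 1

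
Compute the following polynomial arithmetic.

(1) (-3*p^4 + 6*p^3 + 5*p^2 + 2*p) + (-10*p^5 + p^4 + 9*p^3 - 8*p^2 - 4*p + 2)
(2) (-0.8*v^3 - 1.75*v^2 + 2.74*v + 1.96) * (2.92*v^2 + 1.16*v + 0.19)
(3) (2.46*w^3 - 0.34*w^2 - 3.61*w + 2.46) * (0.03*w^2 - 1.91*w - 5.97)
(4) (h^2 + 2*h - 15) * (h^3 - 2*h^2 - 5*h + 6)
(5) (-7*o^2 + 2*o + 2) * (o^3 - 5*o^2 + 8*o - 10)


(1) = -10*p^5 - 2*p^4 + 15*p^3 - 3*p^2 - 2*p + 2
(2) = -2.336*v^5 - 6.038*v^4 + 5.8188*v^3 + 8.5691*v^2 + 2.7942*v + 0.3724
(3) = 0.0738*w^5 - 4.7088*w^4 - 14.1451*w^3 + 8.9987*w^2 + 16.8531*w - 14.6862
(4) = h^5 - 24*h^3 + 26*h^2 + 87*h - 90
(5) = -7*o^5 + 37*o^4 - 64*o^3 + 76*o^2 - 4*o - 20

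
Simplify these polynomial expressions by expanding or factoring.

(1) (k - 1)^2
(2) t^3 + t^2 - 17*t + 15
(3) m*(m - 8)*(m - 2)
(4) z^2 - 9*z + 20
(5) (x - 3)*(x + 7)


(1) = k^2 - 2*k + 1
(2) = (t - 3)*(t - 1)*(t + 5)
(3) = m^3 - 10*m^2 + 16*m
(4) = (z - 5)*(z - 4)
(5) = x^2 + 4*x - 21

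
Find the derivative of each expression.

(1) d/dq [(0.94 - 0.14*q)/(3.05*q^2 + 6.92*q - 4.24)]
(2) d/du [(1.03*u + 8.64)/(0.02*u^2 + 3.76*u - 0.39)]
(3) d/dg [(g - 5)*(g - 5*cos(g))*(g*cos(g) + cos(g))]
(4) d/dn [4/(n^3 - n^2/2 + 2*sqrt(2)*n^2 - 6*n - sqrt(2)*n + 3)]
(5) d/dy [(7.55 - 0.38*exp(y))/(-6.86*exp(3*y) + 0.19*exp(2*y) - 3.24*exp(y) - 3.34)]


(1) = (0.427*q^2 - 5.734*q - 5.9112)/(9.3025*q^4 + 42.212*q^3 + 22.0224*q^2 - 58.6816*q + 17.9776)
(2) = (0.0206*u^2 + 3.8728*u - (0.04*u + 3.76)*(1.03*u + 8.64) - 0.4017)/(0.02*u^2 + 3.76*u - 0.39)^2
(3) = (5 - g)*(g - 5*cos(g))*(g*sin(g) - sqrt(2)*cos(g + pi/4)) + (g - 5)*(g + 1)*(5*sin(g) + 1)*cos(g) + (g + 1)*(g - 5*cos(g))*cos(g)
(4) = 16*(-3*n^2 - 4*sqrt(2)*n + n + sqrt(2) + 6)/(2*n^3 - n^2 + 4*sqrt(2)*n^2 - 12*n - 2*sqrt(2)*n + 6)^2
(5) = (-5.2136*exp(3*y) + 155.4512*exp(2*y) - 2.869*exp(y) + 25.7312)*exp(y)/(47.0596*exp(6*y) - 2.6068*exp(5*y) + 44.4889*exp(4*y) + 44.5936*exp(3*y) + 9.2284*exp(2*y) + 21.6432*exp(y) + 11.1556)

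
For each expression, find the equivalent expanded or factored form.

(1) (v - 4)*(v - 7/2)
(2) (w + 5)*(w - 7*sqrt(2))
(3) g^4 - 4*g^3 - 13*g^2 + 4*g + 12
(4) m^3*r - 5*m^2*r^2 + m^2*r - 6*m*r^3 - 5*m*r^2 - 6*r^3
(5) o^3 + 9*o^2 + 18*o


(1) = v^2 - 15*v/2 + 14
(2) = w^2 - 7*sqrt(2)*w + 5*w - 35*sqrt(2)
(3) = (g - 6)*(g - 1)*(g + 1)*(g + 2)
(4) = (m - 6*r)*(m + r)*(m*r + r)
(5) = o*(o + 3)*(o + 6)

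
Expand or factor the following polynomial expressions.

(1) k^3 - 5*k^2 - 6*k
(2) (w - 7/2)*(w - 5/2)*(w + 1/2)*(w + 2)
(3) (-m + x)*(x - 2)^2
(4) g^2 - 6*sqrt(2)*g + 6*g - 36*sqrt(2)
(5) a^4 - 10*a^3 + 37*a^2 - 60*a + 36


(1) = k*(k - 6)*(k + 1)
(2) = w^4 - 7*w^3/2 - 21*w^2/4 + 127*w/8 + 35/4
(3) = -m*x^2 + 4*m*x - 4*m + x^3 - 4*x^2 + 4*x
(4) = (g + 6)*(g - 6*sqrt(2))
(5) = (a - 3)^2*(a - 2)^2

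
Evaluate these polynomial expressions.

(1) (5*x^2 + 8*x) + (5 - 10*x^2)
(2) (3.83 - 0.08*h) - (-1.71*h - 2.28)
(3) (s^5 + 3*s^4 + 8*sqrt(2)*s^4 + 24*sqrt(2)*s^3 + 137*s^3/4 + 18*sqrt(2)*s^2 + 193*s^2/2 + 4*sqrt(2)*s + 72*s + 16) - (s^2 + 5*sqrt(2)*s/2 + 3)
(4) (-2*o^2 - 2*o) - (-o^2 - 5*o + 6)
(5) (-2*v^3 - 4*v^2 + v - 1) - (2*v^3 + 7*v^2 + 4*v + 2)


(1) = -5*x^2 + 8*x + 5
(2) = 1.63*h + 6.11
(3) = s^5 + 3*s^4 + 8*sqrt(2)*s^4 + 24*sqrt(2)*s^3 + 137*s^3/4 + 18*sqrt(2)*s^2 + 191*s^2/2 + 3*sqrt(2)*s/2 + 72*s + 13
(4) = -o^2 + 3*o - 6
(5) = -4*v^3 - 11*v^2 - 3*v - 3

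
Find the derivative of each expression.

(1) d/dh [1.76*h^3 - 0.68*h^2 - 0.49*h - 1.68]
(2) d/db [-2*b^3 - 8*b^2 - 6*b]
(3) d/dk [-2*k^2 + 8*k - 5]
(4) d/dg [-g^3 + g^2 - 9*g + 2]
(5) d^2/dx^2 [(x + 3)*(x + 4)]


(1) = 5.28*h^2 - 1.36*h - 0.49
(2) = -6*b^2 - 16*b - 6
(3) = 8 - 4*k
(4) = -3*g^2 + 2*g - 9
(5) = 2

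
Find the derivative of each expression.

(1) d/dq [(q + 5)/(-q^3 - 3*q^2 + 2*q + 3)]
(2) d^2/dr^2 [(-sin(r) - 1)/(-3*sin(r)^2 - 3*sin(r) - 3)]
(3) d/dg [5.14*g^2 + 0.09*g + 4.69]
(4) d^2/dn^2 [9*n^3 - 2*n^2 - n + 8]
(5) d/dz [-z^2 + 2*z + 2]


(1) = (-q^3 - 3*q^2 + 2*q + (q + 5)*(3*q^2 + 6*q - 2) + 3)/(q^3 + 3*q^2 - 2*q - 3)^2
(2) = (-sin(r)^5 - 3*sin(r)^4 + 5*sin(r)^3 + 10*sin(r)^2 - 2)/(3*(sin(r)^2 + sin(r) + 1)^3)
(3) = 10.28*g + 0.09
(4) = 54*n - 4
(5) = 2 - 2*z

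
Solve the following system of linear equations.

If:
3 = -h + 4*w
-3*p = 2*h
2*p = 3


Then:
h = -9/4
p = 3/2
w = 3/16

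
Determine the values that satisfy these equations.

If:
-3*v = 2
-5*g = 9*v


Then:
g = 6/5
v = -2/3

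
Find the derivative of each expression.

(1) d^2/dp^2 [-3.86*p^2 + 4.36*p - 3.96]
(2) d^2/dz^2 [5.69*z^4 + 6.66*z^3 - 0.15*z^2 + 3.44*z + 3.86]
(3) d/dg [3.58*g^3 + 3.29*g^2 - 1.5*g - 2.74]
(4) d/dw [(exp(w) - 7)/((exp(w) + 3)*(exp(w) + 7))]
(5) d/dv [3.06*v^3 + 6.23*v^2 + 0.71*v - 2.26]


(1) = -7.72000000000000
(2) = 68.28*z^2 + 39.96*z - 0.3
(3) = 10.74*g^2 + 6.58*g - 1.5
(4) = (-exp(2*w) + 14*exp(w) + 91)*exp(w)/(exp(4*w) + 20*exp(3*w) + 142*exp(2*w) + 420*exp(w) + 441)
(5) = 9.18*v^2 + 12.46*v + 0.71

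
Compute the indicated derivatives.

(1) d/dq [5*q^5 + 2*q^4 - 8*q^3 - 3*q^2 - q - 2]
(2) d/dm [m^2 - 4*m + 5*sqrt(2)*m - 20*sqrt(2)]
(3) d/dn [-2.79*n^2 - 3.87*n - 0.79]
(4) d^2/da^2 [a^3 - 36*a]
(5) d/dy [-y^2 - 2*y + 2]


(1) = 25*q^4 + 8*q^3 - 24*q^2 - 6*q - 1
(2) = 2*m - 4 + 5*sqrt(2)
(3) = -5.58*n - 3.87
(4) = 6*a
(5) = -2*y - 2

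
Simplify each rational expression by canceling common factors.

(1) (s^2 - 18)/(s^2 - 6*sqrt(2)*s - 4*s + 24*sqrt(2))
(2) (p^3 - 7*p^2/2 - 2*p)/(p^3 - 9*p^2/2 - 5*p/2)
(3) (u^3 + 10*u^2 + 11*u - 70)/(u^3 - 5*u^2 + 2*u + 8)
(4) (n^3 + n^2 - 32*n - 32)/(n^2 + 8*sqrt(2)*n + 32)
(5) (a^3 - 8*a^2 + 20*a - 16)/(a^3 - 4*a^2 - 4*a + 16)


(1) = (s^2 - 18)/(s^2 + s*(-6*sqrt(2) - 4) + 24*sqrt(2))
(2) = (p - 4)/(p - 5)
(3) = (u^2 + 12*u + 35)/(u^2 - 3*u - 4)
(4) = (n^2 + n*(1 - 4*sqrt(2)) - 4*sqrt(2))/(n + 4*sqrt(2))
(5) = (a - 2)/(a + 2)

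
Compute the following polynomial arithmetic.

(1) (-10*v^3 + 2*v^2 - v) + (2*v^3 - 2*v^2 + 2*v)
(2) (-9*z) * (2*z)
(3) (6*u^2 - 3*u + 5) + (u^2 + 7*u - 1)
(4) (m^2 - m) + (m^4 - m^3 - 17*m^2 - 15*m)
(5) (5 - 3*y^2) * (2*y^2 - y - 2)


(1) = -8*v^3 + v
(2) = -18*z^2
(3) = 7*u^2 + 4*u + 4
(4) = m^4 - m^3 - 16*m^2 - 16*m
(5) = -6*y^4 + 3*y^3 + 16*y^2 - 5*y - 10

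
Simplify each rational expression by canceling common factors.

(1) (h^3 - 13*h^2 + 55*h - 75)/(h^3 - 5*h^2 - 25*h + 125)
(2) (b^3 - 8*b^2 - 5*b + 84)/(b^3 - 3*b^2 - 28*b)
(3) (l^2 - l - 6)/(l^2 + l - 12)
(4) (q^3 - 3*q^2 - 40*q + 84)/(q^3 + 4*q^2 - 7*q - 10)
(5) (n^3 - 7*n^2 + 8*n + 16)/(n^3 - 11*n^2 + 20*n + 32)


(1) = (h - 3)/(h + 5)
(2) = (b^2 - b - 12)/(b^2 + 4*b)
(3) = (l + 2)/(l + 4)
(4) = (q^2 - q - 42)/(q^2 + 6*q + 5)
(5) = (n - 4)/(n - 8)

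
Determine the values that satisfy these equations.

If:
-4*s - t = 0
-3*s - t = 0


Then:
s = 0
t = 0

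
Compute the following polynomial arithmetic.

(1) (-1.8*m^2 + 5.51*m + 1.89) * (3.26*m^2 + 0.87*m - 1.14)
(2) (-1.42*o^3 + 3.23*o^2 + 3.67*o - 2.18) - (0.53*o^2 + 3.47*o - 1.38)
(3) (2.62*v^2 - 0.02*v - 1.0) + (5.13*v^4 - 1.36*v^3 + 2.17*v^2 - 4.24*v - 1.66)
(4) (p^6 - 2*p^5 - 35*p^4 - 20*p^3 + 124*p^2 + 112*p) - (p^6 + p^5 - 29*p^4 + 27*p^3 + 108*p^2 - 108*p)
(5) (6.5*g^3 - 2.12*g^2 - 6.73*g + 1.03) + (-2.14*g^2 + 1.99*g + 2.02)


(1) = -5.868*m^4 + 16.3966*m^3 + 13.0071*m^2 - 4.6371*m - 2.1546
(2) = -1.42*o^3 + 2.7*o^2 + 0.2*o - 0.8
(3) = 5.13*v^4 - 1.36*v^3 + 4.79*v^2 - 4.26*v - 2.66
(4) = -3*p^5 - 6*p^4 - 47*p^3 + 16*p^2 + 220*p
(5) = 6.5*g^3 - 4.26*g^2 - 4.74*g + 3.05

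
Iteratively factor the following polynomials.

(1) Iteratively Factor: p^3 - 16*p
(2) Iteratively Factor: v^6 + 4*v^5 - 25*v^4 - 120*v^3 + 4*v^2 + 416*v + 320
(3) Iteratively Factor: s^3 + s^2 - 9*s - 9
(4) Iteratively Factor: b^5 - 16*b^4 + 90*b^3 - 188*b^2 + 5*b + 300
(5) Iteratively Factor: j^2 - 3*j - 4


(1) = (p - 4)*(p^2 + 4*p) = p*(p - 4)*(p + 4)
(2) = (v + 4)*(v^5 - 25*v^3 - 20*v^2 + 84*v + 80) = (v - 5)*(v + 4)*(v^4 + 5*v^3 - 20*v - 16) = (v - 5)*(v + 4)^2*(v^3 + v^2 - 4*v - 4) = (v - 5)*(v + 1)*(v + 4)^2*(v^2 - 4) = (v - 5)*(v - 2)*(v + 1)*(v + 4)^2*(v + 2)
(3) = (s + 3)*(s^2 - 2*s - 3) = (s + 1)*(s + 3)*(s - 3)
(4) = (b - 5)*(b^4 - 11*b^3 + 35*b^2 - 13*b - 60) = (b - 5)*(b - 3)*(b^3 - 8*b^2 + 11*b + 20) = (b - 5)*(b - 3)*(b + 1)*(b^2 - 9*b + 20) = (b - 5)^2*(b - 3)*(b + 1)*(b - 4)
(5) = (j - 4)*(j + 1)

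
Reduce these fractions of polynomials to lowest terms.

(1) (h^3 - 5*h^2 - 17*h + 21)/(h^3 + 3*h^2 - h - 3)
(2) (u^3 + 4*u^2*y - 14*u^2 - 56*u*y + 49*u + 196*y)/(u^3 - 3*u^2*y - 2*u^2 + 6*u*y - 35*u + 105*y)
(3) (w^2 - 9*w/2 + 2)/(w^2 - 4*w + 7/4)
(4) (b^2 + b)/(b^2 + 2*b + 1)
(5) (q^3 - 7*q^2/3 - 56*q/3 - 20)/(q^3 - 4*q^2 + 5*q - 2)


(1) = (h - 7)/(h + 1)
(2) = (-u^2 - 4*u*y + 7*u + 28*y)/(-u^2 + 3*u*y - 5*u + 15*y)
(3) = (2*w - 8)/(2*w - 7)
(4) = b/(b + 1)
(5) = (3*q^3 - 7*q^2 - 56*q - 60)/(3*q^3 - 12*q^2 + 15*q - 6)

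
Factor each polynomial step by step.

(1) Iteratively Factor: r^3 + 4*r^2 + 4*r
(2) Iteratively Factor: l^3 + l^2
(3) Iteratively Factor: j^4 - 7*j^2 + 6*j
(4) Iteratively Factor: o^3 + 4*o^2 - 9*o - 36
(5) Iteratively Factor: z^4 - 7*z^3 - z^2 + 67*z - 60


(1) = (r)*(r^2 + 4*r + 4) = r*(r + 2)*(r + 2)
(2) = (l + 1)*(l^2) = l*(l + 1)*(l)
(3) = (j + 3)*(j^3 - 3*j^2 + 2*j) = j*(j + 3)*(j^2 - 3*j + 2) = j*(j - 2)*(j + 3)*(j - 1)
(4) = (o + 3)*(o^2 + o - 12) = (o - 3)*(o + 3)*(o + 4)
(5) = (z + 3)*(z^3 - 10*z^2 + 29*z - 20) = (z - 4)*(z + 3)*(z^2 - 6*z + 5) = (z - 5)*(z - 4)*(z + 3)*(z - 1)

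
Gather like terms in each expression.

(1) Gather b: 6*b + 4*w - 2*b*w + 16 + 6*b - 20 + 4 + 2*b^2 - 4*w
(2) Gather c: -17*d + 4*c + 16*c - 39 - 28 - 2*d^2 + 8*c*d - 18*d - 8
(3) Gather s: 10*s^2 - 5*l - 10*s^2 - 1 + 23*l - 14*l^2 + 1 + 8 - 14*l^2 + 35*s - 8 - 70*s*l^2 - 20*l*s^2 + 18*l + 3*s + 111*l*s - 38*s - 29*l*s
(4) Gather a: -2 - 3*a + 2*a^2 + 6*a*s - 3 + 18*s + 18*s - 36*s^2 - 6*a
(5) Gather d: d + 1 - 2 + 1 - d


(1) = 2*b^2 + b*(12 - 2*w)
(2) = c*(8*d + 20) - 2*d^2 - 35*d - 75
(3) = -28*l^2 - 20*l*s^2 + 36*l + s*(-70*l^2 + 82*l)
(4) = 2*a^2 + a*(6*s - 9) - 36*s^2 + 36*s - 5
(5) = 0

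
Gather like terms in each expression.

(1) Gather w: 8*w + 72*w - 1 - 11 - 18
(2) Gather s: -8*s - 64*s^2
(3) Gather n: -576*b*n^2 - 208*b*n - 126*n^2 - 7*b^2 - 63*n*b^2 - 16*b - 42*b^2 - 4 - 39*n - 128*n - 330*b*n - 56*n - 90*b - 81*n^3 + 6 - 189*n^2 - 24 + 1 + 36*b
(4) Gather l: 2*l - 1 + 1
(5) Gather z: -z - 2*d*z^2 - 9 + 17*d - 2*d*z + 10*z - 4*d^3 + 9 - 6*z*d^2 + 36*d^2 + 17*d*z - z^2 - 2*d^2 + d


(1) = 80*w - 30
(2) = -64*s^2 - 8*s
(3) = -49*b^2 - 70*b - 81*n^3 + n^2*(-576*b - 315) + n*(-63*b^2 - 538*b - 223) - 21
(4) = 2*l
(5) = -4*d^3 + 34*d^2 + 18*d + z^2*(-2*d - 1) + z*(-6*d^2 + 15*d + 9)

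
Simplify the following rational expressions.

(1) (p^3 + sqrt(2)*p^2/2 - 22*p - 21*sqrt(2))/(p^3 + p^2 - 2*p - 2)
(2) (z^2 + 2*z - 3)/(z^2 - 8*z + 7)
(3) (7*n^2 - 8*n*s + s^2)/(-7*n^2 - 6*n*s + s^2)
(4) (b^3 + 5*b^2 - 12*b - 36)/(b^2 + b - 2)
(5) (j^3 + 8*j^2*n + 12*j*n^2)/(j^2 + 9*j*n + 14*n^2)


(1) = (2*p^2 - sqrt(2)*p - 42)/(2*p^2 + p*(2 - 2*sqrt(2)) - 2*sqrt(2))
(2) = (z + 3)/(z - 7)
(3) = (-n + s)/(n + s)
(4) = (b^2 + 3*b - 18)/(b - 1)
(5) = (j^2 + 6*j*n)/(j + 7*n)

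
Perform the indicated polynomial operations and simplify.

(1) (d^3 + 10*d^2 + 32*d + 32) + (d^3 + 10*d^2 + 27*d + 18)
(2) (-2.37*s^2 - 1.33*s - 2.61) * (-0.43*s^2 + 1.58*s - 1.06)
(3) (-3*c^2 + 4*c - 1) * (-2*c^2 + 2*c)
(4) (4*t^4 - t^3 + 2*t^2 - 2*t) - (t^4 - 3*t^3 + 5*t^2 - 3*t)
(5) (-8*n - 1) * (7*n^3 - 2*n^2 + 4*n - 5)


(1) = 2*d^3 + 20*d^2 + 59*d + 50
(2) = 1.0191*s^4 - 3.1727*s^3 + 1.5331*s^2 - 2.714*s + 2.7666
(3) = 6*c^4 - 14*c^3 + 10*c^2 - 2*c
(4) = 3*t^4 + 2*t^3 - 3*t^2 + t
(5) = -56*n^4 + 9*n^3 - 30*n^2 + 36*n + 5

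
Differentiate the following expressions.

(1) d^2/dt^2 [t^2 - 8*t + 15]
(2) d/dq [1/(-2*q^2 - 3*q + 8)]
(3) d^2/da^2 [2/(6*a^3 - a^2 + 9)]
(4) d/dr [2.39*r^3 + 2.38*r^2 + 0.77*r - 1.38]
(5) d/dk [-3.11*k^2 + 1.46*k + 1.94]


(1) = 2
(2) = (4*q + 3)/(2*q^2 + 3*q - 8)^2
(3) = 4*(4*a^2*(9*a - 1)^2 + (1 - 18*a)*(6*a^3 - a^2 + 9))/(6*a^3 - a^2 + 9)^3
(4) = 7.17*r^2 + 4.76*r + 0.77
(5) = 1.46 - 6.22*k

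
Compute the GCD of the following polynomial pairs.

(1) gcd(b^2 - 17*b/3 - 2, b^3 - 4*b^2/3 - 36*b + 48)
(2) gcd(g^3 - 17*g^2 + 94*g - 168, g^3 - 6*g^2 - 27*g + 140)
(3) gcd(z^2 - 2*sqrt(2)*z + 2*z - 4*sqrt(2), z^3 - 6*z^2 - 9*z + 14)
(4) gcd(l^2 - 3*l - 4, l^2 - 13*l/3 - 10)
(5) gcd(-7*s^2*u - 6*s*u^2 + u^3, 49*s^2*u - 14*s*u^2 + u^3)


(1) = b - 6
(2) = g^2 - 11*g + 28
(3) = z + 2
(4) = 1
(5) = gcd(u*(-7*s + u)*(s + u), u*(-7*s + u)^2) = 7*s*u - u^2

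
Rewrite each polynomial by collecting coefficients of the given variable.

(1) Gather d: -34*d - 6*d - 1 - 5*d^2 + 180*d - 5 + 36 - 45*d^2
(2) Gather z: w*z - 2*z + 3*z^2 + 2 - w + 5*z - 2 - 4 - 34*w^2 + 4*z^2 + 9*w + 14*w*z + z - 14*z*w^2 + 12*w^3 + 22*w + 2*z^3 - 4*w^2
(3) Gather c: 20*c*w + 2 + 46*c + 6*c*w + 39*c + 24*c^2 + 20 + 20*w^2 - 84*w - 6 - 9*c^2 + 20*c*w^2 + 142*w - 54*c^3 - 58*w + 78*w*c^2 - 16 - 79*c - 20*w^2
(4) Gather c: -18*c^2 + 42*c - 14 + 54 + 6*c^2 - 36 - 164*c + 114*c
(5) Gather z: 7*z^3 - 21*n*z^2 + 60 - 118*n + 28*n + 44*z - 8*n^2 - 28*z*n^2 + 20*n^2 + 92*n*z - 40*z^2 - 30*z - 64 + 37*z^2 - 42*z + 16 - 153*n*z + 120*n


(1) = -50*d^2 + 140*d + 30
(2) = 12*w^3 - 38*w^2 + 30*w + 2*z^3 + 7*z^2 + z*(-14*w^2 + 15*w + 4) - 4
(3) = -54*c^3 + c^2*(78*w + 15) + c*(20*w^2 + 26*w + 6)
(4) = -12*c^2 - 8*c + 4
(5) = 12*n^2 + 30*n + 7*z^3 + z^2*(-21*n - 3) + z*(-28*n^2 - 61*n - 28) + 12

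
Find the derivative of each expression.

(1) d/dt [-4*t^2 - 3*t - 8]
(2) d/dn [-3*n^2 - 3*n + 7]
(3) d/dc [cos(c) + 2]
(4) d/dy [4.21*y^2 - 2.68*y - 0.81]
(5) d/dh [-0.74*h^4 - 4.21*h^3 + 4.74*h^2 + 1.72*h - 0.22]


(1) = -8*t - 3
(2) = -6*n - 3
(3) = -sin(c)
(4) = 8.42*y - 2.68
(5) = -2.96*h^3 - 12.63*h^2 + 9.48*h + 1.72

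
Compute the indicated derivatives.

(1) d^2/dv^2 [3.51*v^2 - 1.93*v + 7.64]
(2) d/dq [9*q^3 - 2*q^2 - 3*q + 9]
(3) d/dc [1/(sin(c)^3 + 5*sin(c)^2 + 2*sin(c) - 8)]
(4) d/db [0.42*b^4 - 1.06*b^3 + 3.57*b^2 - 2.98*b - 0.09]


(1) = 7.02000000000000
(2) = 27*q^2 - 4*q - 3
(3) = (-10*sin(c) + 3*cos(c)^2 - 5)*cos(c)/(sin(c)^3 + 5*sin(c)^2 + 2*sin(c) - 8)^2
(4) = 1.68*b^3 - 3.18*b^2 + 7.14*b - 2.98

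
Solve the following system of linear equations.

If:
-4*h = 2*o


Then:
h = -o/2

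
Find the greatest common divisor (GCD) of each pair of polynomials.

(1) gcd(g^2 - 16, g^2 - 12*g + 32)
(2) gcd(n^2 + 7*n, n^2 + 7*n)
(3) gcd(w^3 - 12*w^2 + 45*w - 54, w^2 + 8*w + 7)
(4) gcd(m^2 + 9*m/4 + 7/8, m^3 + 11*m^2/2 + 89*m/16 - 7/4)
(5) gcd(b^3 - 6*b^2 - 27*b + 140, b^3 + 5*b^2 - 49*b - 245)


(1) = gcd((g - 4)*(g + 4), (g - 8)*(g - 4)) = g - 4
(2) = n^2 + 7*n
(3) = 1
(4) = m + 7/4
(5) = b^2 - 2*b - 35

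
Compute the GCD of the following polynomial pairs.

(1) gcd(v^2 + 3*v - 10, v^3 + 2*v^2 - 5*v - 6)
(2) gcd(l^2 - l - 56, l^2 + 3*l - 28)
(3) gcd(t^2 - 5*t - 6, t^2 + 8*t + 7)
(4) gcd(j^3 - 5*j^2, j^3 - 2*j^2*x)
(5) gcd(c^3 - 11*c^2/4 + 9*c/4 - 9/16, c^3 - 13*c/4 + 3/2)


(1) = v - 2
(2) = gcd((l - 8)*(l + 7), (l - 4)*(l + 7)) = l + 7
(3) = t + 1
(4) = j^2
(5) = gcd((c - 3/2)*(c - 3/4)*(c - 1/2), (c - 3/2)*(c - 1/2)*(c + 2)) = c^2 - 2*c + 3/4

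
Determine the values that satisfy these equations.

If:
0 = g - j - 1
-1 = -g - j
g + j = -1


Then:
No Solution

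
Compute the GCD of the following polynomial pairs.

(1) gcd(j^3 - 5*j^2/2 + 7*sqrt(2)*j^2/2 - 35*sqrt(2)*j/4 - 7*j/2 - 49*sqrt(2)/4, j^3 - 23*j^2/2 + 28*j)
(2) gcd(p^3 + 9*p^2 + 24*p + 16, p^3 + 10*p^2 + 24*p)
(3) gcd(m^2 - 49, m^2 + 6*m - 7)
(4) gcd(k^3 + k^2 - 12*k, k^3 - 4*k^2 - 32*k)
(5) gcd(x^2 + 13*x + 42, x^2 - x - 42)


(1) = j - 7/2
(2) = p + 4
(3) = m + 7
(4) = k^2 + 4*k
(5) = gcd((x + 6)*(x + 7), (x - 7)*(x + 6)) = x + 6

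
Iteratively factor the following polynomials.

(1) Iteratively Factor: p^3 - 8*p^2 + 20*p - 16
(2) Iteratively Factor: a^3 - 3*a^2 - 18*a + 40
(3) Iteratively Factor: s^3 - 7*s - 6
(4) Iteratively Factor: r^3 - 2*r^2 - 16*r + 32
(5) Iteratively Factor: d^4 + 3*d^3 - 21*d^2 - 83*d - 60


(1) = (p - 4)*(p^2 - 4*p + 4) = (p - 4)*(p - 2)*(p - 2)
(2) = (a - 2)*(a^2 - a - 20) = (a - 2)*(a + 4)*(a - 5)
(3) = (s + 2)*(s^2 - 2*s - 3) = (s - 3)*(s + 2)*(s + 1)
(4) = (r - 2)*(r^2 - 16) = (r - 2)*(r + 4)*(r - 4)
(5) = (d - 5)*(d^3 + 8*d^2 + 19*d + 12) = (d - 5)*(d + 3)*(d^2 + 5*d + 4) = (d - 5)*(d + 3)*(d + 4)*(d + 1)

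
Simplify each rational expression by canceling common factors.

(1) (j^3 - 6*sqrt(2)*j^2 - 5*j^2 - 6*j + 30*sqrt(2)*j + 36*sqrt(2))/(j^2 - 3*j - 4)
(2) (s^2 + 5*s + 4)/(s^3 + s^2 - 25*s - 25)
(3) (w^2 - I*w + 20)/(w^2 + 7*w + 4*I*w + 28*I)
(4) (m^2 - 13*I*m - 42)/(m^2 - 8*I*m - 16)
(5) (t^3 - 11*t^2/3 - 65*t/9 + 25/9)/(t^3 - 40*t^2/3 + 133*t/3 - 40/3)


(1) = (j^2 + j*(-6*sqrt(2) - 6) + 36*sqrt(2))/(j - 4)
(2) = (s + 4)/(s^2 - 25)
(3) = (w - 5*I)/(w + 7)
(4) = (m^2 - 13*I*m - 42)/(m^2 - 8*I*m - 16)
(5) = (3*t + 5)/(3*t - 24)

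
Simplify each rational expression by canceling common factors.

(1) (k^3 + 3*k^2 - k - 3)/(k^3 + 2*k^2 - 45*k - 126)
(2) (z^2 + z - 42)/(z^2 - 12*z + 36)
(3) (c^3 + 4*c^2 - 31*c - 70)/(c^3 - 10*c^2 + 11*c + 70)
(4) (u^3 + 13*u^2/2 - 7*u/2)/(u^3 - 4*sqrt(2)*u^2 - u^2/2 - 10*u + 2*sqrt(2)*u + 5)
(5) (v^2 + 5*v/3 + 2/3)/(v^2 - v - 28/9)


(1) = (k^2 - 1)/(k^2 - k - 42)
(2) = (z + 7)/(z - 6)
(3) = (c + 7)/(c - 7)
(4) = (4*u^2 + 28*u)/(4*u^2 - 16*sqrt(2)*u - 40)
(5) = (9*v^2 + 15*v + 6)/(9*v^2 - 9*v - 28)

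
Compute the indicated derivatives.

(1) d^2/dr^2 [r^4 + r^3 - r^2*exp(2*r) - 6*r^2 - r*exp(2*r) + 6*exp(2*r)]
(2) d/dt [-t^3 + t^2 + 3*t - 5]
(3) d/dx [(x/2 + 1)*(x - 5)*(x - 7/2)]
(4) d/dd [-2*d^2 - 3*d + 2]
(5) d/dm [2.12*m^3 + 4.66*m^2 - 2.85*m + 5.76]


(1) = -4*r^2*exp(2*r) + 12*r^2 - 12*r*exp(2*r) + 6*r + 18*exp(2*r) - 12
(2) = -3*t^2 + 2*t + 3
(3) = 3*x^2/2 - 13*x/2 + 1/4
(4) = -4*d - 3
(5) = 6.36*m^2 + 9.32*m - 2.85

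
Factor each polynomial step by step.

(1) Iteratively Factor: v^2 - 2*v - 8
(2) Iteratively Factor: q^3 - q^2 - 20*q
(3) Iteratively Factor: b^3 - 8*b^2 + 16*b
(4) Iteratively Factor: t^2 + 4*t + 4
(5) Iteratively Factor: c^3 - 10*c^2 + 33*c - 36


(1) = (v - 4)*(v + 2)
(2) = (q - 5)*(q^2 + 4*q) = q*(q - 5)*(q + 4)
(3) = (b)*(b^2 - 8*b + 16) = b*(b - 4)*(b - 4)
(4) = (t + 2)*(t + 2)
(5) = (c - 3)*(c^2 - 7*c + 12) = (c - 4)*(c - 3)*(c - 3)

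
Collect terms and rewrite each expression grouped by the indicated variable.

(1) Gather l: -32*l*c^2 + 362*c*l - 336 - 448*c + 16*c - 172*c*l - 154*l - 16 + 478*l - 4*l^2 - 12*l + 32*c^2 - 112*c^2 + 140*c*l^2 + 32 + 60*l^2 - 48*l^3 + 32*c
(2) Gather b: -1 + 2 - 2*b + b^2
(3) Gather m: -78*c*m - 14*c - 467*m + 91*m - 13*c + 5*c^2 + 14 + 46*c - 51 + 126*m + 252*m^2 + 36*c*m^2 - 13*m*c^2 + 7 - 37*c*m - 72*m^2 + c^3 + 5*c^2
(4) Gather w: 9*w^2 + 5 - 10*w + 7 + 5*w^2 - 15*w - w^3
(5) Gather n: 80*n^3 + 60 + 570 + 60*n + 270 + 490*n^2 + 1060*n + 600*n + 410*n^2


(1) = -80*c^2 - 400*c - 48*l^3 + l^2*(140*c + 56) + l*(-32*c^2 + 190*c + 312) - 320
(2) = b^2 - 2*b + 1
(3) = c^3 + 10*c^2 + 19*c + m^2*(36*c + 180) + m*(-13*c^2 - 115*c - 250) - 30
(4) = -w^3 + 14*w^2 - 25*w + 12
(5) = 80*n^3 + 900*n^2 + 1720*n + 900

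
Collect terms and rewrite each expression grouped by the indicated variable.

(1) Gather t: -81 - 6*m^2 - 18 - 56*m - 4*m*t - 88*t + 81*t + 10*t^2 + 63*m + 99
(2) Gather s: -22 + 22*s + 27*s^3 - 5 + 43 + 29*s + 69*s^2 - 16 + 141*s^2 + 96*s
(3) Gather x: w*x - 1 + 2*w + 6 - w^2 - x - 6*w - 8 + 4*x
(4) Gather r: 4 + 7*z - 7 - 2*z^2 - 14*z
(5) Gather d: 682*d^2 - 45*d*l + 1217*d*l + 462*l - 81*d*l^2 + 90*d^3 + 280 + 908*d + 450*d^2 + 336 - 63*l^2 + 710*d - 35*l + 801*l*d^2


(1) = -6*m^2 + 7*m + 10*t^2 + t*(-4*m - 7)
(2) = 27*s^3 + 210*s^2 + 147*s
(3) = -w^2 - 4*w + x*(w + 3) - 3
(4) = -2*z^2 - 7*z - 3
(5) = 90*d^3 + d^2*(801*l + 1132) + d*(-81*l^2 + 1172*l + 1618) - 63*l^2 + 427*l + 616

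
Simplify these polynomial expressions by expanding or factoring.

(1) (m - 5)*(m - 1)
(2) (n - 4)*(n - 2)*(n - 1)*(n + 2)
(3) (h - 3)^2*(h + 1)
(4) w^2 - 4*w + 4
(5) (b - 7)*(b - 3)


(1) = m^2 - 6*m + 5
(2) = n^4 - 5*n^3 + 20*n - 16
(3) = h^3 - 5*h^2 + 3*h + 9
(4) = (w - 2)^2
(5) = b^2 - 10*b + 21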